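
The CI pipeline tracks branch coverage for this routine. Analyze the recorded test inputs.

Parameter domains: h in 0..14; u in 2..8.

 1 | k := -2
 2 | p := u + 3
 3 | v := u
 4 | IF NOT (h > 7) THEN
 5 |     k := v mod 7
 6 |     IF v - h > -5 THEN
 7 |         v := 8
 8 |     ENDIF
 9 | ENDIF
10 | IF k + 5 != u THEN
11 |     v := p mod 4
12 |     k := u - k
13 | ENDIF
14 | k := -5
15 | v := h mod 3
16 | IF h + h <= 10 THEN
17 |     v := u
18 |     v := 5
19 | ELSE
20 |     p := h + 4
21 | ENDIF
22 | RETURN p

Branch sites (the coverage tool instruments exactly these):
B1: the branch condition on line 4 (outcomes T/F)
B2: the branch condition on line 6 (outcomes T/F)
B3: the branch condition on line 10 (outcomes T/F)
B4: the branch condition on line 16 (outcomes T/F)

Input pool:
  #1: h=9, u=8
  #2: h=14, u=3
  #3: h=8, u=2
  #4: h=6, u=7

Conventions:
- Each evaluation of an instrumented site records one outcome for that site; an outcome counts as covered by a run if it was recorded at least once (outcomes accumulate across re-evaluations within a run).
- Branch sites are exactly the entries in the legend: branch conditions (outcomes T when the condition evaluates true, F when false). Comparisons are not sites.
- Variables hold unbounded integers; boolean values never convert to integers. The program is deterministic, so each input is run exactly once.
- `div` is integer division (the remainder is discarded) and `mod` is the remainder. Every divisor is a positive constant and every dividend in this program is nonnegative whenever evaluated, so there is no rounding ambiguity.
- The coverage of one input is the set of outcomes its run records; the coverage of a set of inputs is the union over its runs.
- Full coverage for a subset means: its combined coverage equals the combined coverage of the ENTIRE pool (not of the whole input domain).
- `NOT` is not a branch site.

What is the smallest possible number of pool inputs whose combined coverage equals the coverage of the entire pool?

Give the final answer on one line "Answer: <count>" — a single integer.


test 1 (h=9, u=8) fires B1->F, B3->T, B4->F; hits B1=F, B3=T, B4=F
test 2 (h=14, u=3) fires B1->F, B3->F, B4->F; hits B1=F, B3=F, B4=F
test 3 (h=8, u=2) fires B1->F, B3->T, B4->F; hits B1=F, B3=T, B4=F
test 4 (h=6, u=7) fires B1->T, B2->T, B3->T, B4->F; hits B1=T, B2=T, B3=T, B4=F
together the pool reaches 6 outcomes: B1=T, B1=F, B2=T, B3=T, B3=F, B4=F
checked all size-1 subsets: none covers 6 outcomes (max 4/6)
the canonical winner is {2, 4}: size 2, full 6-outcome coverage, earliest index list among size-2 covers
Answer: 2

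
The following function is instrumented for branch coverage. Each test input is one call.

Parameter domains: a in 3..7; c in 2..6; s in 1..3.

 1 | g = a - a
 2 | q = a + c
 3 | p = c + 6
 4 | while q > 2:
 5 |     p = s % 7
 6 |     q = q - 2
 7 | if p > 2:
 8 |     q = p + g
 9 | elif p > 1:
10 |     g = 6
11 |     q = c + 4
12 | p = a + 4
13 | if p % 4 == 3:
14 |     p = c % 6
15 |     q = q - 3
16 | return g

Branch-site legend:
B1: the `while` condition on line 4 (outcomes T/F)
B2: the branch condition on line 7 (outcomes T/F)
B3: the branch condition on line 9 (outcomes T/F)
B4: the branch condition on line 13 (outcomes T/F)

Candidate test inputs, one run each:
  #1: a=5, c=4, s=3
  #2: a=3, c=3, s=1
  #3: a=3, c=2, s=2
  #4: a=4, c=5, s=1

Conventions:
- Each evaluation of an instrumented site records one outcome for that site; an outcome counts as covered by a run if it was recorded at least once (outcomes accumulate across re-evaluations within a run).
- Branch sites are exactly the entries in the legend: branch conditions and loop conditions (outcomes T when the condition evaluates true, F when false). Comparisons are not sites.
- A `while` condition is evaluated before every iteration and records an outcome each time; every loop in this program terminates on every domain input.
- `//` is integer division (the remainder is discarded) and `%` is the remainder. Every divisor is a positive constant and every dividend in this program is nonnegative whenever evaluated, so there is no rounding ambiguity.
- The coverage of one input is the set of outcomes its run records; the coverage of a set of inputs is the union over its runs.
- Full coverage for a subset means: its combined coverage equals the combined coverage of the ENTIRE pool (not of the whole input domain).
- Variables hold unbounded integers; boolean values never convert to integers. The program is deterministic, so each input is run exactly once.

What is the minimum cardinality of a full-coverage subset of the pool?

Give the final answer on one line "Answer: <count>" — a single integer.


test 1 (a=5, c=4, s=3) fires B1->T, B1->T, B1->T, B1->T, B1->F, B2->T, B4->F; hits B1=T, B1=F, B2=T, B4=F
test 2 (a=3, c=3, s=1) fires B1->T, B1->T, B1->F, B2->F, B3->F, B4->T; hits B1=T, B1=F, B2=F, B3=F, B4=T
test 3 (a=3, c=2, s=2) fires B1->T, B1->T, B1->F, B2->F, B3->T, B4->T; hits B1=T, B1=F, B2=F, B3=T, B4=T
test 4 (a=4, c=5, s=1) fires B1->T, B1->T, B1->T, B1->T, B1->F, B2->F, B3->F, B4->F; hits B1=T, B1=F, B2=F, B3=F, B4=F
pool-wide coverage (8 outcomes): B1=T, B1=F, B2=T, B2=F, B3=T, B3=F, B4=T, B4=F
size 1 is not enough: best union over all size-1 subsets is 5/8
size 2 is not enough: best union over all size-2 subsets is 7/8
inputs {1, 2, 3} (size 3) cover everything; no size-3 subset with a lexicographically smaller index list covers all 8
Answer: 3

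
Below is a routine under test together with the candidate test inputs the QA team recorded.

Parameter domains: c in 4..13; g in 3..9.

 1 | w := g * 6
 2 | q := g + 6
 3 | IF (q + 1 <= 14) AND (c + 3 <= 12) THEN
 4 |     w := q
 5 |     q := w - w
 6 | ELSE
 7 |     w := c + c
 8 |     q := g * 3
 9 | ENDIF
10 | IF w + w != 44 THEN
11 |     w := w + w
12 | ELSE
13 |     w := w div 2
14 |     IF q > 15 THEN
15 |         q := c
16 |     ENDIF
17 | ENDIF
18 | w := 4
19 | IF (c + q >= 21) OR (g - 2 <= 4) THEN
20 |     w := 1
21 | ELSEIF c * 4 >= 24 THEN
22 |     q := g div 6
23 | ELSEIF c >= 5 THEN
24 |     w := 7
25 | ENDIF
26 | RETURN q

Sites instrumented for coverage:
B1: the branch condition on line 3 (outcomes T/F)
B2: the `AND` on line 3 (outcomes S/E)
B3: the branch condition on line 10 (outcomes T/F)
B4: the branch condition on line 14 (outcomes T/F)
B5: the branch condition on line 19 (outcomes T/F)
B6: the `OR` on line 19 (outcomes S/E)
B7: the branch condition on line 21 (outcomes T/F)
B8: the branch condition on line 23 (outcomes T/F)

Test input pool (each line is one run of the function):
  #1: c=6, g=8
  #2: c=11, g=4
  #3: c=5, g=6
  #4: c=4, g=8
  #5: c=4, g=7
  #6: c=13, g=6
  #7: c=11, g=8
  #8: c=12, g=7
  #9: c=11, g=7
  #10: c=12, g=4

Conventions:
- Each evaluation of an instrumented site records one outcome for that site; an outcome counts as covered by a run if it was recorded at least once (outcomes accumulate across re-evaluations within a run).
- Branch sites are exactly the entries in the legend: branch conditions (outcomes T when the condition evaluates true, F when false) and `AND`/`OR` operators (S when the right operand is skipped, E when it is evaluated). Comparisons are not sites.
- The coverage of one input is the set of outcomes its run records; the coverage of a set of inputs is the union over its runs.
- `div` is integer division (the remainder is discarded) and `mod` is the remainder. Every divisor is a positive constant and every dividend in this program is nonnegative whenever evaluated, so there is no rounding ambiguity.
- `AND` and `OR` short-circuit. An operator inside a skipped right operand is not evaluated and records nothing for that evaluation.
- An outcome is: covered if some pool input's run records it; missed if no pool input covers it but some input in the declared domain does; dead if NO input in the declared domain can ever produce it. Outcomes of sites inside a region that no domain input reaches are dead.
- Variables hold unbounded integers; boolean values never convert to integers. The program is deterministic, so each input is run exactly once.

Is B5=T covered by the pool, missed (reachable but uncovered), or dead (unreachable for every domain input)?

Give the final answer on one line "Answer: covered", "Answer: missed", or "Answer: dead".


B5=T is recorded by pool input(s) 1, 2, 3, 4, 6, 7, 8, 9, 10 -> covered
Answer: covered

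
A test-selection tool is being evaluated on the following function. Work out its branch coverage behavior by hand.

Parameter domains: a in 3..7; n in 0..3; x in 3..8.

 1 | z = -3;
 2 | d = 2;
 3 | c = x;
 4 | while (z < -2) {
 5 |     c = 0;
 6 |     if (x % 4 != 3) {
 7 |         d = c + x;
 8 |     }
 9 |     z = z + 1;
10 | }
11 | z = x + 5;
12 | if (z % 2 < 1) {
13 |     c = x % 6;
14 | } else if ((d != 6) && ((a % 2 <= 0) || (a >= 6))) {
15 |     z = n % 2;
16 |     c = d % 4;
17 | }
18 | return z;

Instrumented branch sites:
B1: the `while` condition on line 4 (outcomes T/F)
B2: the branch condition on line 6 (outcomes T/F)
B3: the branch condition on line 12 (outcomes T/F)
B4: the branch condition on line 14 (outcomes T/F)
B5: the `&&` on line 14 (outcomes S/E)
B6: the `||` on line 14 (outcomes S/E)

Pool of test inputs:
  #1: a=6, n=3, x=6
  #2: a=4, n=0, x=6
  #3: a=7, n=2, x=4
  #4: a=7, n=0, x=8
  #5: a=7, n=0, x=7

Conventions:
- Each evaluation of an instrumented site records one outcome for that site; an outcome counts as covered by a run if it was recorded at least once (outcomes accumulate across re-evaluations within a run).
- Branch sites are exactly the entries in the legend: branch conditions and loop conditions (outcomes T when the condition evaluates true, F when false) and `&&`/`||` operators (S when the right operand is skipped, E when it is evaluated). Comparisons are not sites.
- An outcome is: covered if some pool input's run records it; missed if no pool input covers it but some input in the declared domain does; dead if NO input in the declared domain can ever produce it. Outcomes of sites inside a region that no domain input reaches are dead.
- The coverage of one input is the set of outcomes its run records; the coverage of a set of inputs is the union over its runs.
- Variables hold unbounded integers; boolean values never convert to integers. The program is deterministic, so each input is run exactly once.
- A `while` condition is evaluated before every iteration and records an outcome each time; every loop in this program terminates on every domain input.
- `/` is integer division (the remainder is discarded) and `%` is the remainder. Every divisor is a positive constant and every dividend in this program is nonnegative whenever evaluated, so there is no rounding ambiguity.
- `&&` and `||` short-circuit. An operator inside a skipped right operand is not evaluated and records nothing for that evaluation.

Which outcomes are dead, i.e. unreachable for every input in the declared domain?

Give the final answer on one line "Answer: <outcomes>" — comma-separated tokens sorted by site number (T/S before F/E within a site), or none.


checking every outcome against all 120 domain inputs:
  reachable outcomes have witnesses, e.g. B1=T (e.g. a=3, n=0, x=3), B1=F (e.g. a=3, n=0, x=3), B2=T (e.g. a=3, n=0, x=4), B2=F (e.g. a=3, n=0, x=3)
Answer: none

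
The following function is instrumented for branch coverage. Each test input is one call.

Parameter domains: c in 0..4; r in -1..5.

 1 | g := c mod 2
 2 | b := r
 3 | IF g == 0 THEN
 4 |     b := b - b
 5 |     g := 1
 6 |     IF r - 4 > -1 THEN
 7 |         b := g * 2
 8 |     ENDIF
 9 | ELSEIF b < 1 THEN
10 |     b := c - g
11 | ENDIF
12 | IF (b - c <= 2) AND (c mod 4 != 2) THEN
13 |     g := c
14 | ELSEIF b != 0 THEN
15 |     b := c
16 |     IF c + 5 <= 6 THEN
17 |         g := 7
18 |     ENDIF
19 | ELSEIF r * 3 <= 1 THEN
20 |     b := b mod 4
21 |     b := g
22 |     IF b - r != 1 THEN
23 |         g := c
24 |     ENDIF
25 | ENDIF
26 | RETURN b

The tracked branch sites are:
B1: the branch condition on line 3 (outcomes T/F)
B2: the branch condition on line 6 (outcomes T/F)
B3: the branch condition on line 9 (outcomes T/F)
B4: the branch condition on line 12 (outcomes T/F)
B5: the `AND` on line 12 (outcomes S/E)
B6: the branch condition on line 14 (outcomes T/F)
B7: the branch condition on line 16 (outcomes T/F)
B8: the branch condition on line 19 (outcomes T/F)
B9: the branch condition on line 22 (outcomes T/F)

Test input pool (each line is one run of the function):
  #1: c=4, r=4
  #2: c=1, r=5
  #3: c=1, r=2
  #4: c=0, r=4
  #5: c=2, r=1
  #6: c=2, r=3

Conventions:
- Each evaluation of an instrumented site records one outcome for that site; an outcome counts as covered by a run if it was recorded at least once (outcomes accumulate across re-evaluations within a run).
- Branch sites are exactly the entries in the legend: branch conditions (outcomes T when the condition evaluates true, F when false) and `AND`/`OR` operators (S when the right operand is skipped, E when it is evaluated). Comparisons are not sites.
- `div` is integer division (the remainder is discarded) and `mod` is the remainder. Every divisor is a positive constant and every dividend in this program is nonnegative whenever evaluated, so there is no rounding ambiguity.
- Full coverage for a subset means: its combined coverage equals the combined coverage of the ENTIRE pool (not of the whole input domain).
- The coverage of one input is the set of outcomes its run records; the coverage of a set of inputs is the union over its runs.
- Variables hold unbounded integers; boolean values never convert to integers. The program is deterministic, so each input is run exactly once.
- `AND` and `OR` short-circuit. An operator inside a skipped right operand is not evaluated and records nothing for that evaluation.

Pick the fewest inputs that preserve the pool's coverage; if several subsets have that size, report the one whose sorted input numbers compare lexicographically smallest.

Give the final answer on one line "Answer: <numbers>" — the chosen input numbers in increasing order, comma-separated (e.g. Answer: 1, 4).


run #1 (c=4, r=4) runs B1->T, B2->T, B5->E, B4->T; records B1=T, B2=T, B4=T, B5=E
run #2 (c=1, r=5) runs B1->F, B3->F, B5->S, B4->F, B6->T, B7->T; records B1=F, B3=F, B4=F, B5=S, B6=T, B7=T
run #3 (c=1, r=2) runs B1->F, B3->F, B5->E, B4->T; records B1=F, B3=F, B4=T, B5=E
run #4 (c=0, r=4) runs B1->T, B2->T, B5->E, B4->T; records B1=T, B2=T, B4=T, B5=E
run #5 (c=2, r=1) runs B1->T, B2->F, B5->E, B4->F, B6->F, B8->F; records B1=T, B2=F, B4=F, B5=E, B6=F, B8=F
run #6 (c=2, r=3) runs B1->T, B2->F, B5->E, B4->F, B6->F, B8->F; records B1=T, B2=F, B4=F, B5=E, B6=F, B8=F
together the pool reaches 13 outcomes: B1=T, B1=F, B2=T, B2=F, B3=F, B4=T, B4=F, B5=S, B5=E, B6=T, B6=F, B7=T, B8=F
no size-1 subset reaches all 13 outcomes (best union: 6/13)
no size-2 subset reaches all 13 outcomes (best union: 11/13)
size 3: inputs {1, 2, 5} cover all 13 outcomes, and no lexicographically smaller subset of this size does
Answer: 1, 2, 5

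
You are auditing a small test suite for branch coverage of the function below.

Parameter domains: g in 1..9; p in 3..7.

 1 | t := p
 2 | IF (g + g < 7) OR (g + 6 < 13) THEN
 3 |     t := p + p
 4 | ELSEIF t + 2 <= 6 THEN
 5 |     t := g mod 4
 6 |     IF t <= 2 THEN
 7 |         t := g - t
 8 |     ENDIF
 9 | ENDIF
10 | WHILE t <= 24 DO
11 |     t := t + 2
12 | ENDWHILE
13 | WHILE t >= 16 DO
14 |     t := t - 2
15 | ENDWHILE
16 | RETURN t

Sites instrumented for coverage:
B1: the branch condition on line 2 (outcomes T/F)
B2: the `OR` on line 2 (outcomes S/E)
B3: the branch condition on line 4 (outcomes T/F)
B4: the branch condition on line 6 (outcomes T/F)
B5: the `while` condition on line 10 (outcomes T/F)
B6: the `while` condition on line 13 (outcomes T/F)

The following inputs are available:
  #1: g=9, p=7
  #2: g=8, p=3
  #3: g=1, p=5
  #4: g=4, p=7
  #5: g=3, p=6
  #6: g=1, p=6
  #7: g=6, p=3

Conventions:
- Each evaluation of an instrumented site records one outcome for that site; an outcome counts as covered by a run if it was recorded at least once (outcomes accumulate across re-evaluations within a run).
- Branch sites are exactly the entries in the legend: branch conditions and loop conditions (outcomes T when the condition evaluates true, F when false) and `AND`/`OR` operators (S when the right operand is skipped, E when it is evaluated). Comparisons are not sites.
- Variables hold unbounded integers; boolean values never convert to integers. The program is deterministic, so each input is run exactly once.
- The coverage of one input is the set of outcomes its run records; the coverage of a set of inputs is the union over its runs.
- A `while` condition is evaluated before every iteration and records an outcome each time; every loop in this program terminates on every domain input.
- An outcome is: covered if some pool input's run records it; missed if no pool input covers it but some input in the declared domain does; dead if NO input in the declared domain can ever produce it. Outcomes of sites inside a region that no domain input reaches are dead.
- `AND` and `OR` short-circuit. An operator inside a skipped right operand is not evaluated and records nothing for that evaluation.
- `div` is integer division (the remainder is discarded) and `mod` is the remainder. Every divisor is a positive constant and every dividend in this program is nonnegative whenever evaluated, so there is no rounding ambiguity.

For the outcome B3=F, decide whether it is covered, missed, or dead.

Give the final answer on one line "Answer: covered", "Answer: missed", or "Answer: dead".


B3=F is recorded by pool input(s) 1 -> covered
Answer: covered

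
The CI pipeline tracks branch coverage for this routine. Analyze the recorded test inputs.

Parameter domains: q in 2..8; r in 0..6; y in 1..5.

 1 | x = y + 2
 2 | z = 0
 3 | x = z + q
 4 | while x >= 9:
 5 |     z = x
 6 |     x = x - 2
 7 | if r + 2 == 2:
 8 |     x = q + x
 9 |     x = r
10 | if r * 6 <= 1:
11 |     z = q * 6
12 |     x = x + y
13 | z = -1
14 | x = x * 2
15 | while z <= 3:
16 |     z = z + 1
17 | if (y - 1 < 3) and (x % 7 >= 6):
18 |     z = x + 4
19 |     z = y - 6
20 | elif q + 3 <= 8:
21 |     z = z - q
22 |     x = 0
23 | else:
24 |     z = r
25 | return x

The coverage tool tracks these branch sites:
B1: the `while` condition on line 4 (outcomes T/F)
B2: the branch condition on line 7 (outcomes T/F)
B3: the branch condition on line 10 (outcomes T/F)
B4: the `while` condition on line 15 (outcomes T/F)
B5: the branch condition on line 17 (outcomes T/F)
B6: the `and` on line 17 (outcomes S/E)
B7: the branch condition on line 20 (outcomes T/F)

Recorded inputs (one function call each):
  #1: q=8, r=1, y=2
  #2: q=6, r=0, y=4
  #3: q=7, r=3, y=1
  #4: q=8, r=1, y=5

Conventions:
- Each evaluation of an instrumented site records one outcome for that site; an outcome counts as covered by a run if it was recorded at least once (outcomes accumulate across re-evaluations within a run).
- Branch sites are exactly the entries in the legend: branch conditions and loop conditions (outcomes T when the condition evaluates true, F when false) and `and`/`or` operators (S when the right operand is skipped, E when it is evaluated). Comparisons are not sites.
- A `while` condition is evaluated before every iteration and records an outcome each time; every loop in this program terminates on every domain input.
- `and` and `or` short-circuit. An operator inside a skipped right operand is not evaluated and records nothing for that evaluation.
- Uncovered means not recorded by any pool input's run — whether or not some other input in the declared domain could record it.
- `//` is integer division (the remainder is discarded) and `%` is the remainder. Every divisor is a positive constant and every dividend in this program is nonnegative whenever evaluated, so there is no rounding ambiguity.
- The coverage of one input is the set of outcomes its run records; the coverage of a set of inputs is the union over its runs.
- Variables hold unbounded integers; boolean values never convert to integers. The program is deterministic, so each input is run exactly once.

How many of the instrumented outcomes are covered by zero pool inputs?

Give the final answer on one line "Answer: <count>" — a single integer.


run #1 (q=8, r=1, y=2) records B1=F, B2=F, B3=F, B4=T, B4=F, B5=F, B6=E, B7=F
run #2 (q=6, r=0, y=4) records B1=F, B2=T, B3=T, B4=T, B4=F, B5=F, B6=S, B7=F
run #3 (q=7, r=3, y=1) records B1=F, B2=F, B3=F, B4=T, B4=F, B5=F, B6=E, B7=F
run #4 (q=8, r=1, y=5) records B1=F, B2=F, B3=F, B4=T, B4=F, B5=F, B6=S, B7=F
union over the pool: B1=F, B2=T, B2=F, B3=T, B3=F, B4=T, B4=F, B5=F, B6=S, B6=E, B7=F
uncovered (3 of 14): B1=T, B5=T, B7=T
Answer: 3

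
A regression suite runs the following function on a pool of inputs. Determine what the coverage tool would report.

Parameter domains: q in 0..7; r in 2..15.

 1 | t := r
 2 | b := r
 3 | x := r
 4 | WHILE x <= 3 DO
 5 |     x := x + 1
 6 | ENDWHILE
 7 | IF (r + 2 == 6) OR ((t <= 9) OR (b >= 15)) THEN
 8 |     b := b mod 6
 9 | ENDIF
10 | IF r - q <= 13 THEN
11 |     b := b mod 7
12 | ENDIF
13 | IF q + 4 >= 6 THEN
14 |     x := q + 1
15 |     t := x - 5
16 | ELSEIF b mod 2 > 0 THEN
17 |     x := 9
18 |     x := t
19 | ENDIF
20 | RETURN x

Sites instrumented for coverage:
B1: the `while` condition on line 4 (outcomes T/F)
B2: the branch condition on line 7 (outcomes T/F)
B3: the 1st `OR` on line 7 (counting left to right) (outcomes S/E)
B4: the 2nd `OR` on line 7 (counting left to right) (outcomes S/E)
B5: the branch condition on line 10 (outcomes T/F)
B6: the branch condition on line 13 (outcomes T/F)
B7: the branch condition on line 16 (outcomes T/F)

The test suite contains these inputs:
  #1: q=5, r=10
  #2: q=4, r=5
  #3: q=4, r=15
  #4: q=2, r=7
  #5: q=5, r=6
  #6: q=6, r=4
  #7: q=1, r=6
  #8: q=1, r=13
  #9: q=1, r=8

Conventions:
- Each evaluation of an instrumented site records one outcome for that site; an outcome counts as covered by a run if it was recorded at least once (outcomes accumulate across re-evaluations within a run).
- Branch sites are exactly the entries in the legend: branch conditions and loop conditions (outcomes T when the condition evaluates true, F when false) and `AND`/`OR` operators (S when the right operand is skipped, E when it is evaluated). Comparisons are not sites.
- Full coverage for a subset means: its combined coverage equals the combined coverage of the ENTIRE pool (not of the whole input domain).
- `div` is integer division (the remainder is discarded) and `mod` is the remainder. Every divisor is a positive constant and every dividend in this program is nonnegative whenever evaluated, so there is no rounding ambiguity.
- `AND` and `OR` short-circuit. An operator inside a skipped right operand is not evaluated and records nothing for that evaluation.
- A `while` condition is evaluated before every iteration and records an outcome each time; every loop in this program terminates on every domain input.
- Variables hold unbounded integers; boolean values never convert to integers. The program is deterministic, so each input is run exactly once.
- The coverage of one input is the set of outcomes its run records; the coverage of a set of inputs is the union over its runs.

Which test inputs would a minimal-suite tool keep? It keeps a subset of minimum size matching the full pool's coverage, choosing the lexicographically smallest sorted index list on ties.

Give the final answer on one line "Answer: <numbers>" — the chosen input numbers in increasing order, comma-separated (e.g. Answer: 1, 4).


run #1 (q=5, r=10) runs B1->F, B3->E, B4->E, B2->F, B5->T, B6->T; records B1=F, B2=F, B3=E, B4=E, B5=T, B6=T
run #2 (q=4, r=5) runs B1->F, B3->E, B4->S, B2->T, B5->T, B6->T; records B1=F, B2=T, B3=E, B4=S, B5=T, B6=T
run #3 (q=4, r=15) runs B1->F, B3->E, B4->E, B2->T, B5->T, B6->T; records B1=F, B2=T, B3=E, B4=E, B5=T, B6=T
run #4 (q=2, r=7) runs B1->F, B3->E, B4->S, B2->T, B5->T, B6->T; records B1=F, B2=T, B3=E, B4=S, B5=T, B6=T
run #5 (q=5, r=6) runs B1->F, B3->E, B4->S, B2->T, B5->T, B6->T; records B1=F, B2=T, B3=E, B4=S, B5=T, B6=T
run #6 (q=6, r=4) runs B1->F, B3->S, B2->T, B5->T, B6->T; records B1=F, B2=T, B3=S, B5=T, B6=T
run #7 (q=1, r=6) runs B1->F, B3->E, B4->S, B2->T, B5->T, B6->F, B7->F; records B1=F, B2=T, B3=E, B4=S, B5=T, B6=F, B7=F
run #8 (q=1, r=13) runs B1->F, B3->E, B4->E, B2->F, B5->T, B6->F, B7->F; records B1=F, B2=F, B3=E, B4=E, B5=T, B6=F, B7=F
run #9 (q=1, r=8) runs B1->F, B3->E, B4->S, B2->T, B5->T, B6->F, B7->F; records B1=F, B2=T, B3=E, B4=S, B5=T, B6=F, B7=F
together the pool reaches 11 outcomes: B1=F, B2=T, B2=F, B3=S, B3=E, B4=S, B4=E, B5=T, B6=T, B6=F, B7=F
size 1 is not enough: best union over all size-1 subsets is 7/11
size 2 is not enough: best union over all size-2 subsets is 10/11
inputs {1, 6, 7} (size 3) cover everything; no size-3 subset with a lexicographically smaller index list covers all 11
Answer: 1, 6, 7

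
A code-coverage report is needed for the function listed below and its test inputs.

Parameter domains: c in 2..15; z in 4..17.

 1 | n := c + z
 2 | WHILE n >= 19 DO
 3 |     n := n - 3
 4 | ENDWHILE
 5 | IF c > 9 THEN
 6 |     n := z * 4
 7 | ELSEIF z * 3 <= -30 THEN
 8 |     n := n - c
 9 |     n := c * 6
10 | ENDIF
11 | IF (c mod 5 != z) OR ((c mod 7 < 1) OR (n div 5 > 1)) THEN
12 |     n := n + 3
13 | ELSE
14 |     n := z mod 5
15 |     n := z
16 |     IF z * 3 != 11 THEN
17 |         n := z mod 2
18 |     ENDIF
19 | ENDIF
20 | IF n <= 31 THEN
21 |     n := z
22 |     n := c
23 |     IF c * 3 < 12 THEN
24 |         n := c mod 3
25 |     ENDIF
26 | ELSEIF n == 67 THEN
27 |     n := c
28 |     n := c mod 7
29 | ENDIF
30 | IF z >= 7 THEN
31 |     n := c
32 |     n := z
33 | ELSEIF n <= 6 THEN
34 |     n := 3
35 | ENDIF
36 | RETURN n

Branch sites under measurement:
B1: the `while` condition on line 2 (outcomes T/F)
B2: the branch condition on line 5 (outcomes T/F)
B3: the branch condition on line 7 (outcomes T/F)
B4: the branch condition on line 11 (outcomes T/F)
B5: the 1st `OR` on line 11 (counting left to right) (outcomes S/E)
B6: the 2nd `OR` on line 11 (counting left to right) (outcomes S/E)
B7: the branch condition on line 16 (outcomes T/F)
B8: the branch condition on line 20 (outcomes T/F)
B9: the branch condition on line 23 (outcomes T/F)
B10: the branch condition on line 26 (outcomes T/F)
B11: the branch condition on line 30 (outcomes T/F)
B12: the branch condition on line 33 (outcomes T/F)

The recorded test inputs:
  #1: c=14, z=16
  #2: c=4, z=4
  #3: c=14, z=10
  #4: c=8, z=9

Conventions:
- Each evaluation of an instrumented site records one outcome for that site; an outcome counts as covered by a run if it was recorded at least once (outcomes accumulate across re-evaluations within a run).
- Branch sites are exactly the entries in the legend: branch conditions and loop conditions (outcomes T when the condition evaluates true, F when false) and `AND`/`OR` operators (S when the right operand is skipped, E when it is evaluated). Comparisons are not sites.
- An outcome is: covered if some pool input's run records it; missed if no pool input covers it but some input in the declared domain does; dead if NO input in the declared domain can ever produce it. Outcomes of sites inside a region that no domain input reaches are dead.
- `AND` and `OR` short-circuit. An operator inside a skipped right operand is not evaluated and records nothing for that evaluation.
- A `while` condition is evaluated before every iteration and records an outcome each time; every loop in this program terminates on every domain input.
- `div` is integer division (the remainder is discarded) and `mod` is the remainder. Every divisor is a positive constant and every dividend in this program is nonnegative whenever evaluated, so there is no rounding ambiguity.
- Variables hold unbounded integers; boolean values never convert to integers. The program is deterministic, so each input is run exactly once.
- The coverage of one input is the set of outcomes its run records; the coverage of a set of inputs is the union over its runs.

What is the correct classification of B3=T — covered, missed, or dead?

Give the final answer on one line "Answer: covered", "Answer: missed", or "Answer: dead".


no pool input records B3=T
checking all 196 inputs in the declared domain: B3=T is never recorded -> dead
Answer: dead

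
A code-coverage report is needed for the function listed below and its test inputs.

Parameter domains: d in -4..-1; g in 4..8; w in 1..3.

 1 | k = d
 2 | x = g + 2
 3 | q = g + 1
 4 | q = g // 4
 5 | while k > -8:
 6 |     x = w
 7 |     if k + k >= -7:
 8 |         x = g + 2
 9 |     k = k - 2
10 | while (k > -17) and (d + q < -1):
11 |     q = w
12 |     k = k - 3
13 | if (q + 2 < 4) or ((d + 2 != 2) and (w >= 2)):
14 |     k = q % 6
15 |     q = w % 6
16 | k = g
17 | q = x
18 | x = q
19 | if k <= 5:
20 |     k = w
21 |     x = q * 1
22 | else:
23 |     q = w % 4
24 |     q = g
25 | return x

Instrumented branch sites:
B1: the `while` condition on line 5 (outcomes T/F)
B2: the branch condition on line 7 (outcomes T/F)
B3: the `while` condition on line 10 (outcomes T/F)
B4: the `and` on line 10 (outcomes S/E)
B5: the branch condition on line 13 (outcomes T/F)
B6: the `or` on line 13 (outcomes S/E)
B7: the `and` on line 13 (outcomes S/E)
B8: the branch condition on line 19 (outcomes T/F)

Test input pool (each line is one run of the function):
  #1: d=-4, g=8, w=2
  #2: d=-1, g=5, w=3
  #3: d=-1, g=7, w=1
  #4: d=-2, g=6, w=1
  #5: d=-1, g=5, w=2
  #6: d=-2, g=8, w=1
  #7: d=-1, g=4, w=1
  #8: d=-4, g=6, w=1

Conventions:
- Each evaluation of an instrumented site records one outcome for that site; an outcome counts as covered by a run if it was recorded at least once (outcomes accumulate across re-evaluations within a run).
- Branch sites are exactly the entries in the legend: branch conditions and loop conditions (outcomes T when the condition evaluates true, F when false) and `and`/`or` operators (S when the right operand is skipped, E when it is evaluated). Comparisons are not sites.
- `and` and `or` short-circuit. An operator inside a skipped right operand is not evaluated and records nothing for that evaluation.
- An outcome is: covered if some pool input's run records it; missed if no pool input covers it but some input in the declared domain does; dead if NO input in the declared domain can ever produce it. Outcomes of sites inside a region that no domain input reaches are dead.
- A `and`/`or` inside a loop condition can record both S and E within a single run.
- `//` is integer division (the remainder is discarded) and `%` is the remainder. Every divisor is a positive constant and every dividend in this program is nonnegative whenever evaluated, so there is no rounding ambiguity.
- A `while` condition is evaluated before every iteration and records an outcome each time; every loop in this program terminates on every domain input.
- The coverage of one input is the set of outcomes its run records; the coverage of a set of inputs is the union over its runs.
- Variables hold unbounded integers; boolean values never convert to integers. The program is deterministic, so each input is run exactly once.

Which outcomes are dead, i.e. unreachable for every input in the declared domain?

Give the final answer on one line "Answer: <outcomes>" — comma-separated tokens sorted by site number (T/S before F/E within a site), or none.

exhaustive pass over the 60-input domain:
  B7=S: unreachable across the whole domain -> dead
  reachable outcomes have witnesses, e.g. B1=T (e.g. d=-4, g=4, w=1), B1=F (e.g. d=-4, g=4, w=1), B2=T (e.g. d=-3, g=4, w=1), B2=F (e.g. d=-4, g=4, w=1)

Answer: B7=S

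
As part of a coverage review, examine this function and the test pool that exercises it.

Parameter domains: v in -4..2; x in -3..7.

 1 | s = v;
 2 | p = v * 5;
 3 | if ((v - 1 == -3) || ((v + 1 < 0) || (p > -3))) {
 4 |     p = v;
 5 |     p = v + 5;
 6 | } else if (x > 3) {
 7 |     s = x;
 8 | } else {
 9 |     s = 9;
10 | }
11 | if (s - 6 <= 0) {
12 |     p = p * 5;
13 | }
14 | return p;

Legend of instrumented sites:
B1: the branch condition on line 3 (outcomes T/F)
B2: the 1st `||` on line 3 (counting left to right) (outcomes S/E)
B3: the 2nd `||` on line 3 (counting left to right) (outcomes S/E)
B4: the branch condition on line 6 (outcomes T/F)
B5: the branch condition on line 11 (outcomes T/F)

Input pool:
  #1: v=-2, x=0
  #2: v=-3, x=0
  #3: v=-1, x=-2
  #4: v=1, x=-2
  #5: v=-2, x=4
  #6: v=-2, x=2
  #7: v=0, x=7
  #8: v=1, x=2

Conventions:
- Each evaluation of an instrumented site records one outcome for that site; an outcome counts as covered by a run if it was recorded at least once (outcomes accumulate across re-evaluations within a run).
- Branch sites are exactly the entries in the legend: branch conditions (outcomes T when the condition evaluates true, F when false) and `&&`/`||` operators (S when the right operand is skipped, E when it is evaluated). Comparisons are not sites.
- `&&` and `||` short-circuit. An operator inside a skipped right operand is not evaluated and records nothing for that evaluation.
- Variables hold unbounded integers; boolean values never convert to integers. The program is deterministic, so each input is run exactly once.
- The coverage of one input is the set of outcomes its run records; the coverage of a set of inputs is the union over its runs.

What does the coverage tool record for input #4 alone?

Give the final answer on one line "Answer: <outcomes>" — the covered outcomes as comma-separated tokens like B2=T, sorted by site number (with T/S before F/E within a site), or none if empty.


Event log for input #4 (v=1, x=-2):
  B2->E, B3->E, B1->T, B5->T
distinct outcomes covered: B1=T, B2=E, B3=E, B5=T
Answer: B1=T, B2=E, B3=E, B5=T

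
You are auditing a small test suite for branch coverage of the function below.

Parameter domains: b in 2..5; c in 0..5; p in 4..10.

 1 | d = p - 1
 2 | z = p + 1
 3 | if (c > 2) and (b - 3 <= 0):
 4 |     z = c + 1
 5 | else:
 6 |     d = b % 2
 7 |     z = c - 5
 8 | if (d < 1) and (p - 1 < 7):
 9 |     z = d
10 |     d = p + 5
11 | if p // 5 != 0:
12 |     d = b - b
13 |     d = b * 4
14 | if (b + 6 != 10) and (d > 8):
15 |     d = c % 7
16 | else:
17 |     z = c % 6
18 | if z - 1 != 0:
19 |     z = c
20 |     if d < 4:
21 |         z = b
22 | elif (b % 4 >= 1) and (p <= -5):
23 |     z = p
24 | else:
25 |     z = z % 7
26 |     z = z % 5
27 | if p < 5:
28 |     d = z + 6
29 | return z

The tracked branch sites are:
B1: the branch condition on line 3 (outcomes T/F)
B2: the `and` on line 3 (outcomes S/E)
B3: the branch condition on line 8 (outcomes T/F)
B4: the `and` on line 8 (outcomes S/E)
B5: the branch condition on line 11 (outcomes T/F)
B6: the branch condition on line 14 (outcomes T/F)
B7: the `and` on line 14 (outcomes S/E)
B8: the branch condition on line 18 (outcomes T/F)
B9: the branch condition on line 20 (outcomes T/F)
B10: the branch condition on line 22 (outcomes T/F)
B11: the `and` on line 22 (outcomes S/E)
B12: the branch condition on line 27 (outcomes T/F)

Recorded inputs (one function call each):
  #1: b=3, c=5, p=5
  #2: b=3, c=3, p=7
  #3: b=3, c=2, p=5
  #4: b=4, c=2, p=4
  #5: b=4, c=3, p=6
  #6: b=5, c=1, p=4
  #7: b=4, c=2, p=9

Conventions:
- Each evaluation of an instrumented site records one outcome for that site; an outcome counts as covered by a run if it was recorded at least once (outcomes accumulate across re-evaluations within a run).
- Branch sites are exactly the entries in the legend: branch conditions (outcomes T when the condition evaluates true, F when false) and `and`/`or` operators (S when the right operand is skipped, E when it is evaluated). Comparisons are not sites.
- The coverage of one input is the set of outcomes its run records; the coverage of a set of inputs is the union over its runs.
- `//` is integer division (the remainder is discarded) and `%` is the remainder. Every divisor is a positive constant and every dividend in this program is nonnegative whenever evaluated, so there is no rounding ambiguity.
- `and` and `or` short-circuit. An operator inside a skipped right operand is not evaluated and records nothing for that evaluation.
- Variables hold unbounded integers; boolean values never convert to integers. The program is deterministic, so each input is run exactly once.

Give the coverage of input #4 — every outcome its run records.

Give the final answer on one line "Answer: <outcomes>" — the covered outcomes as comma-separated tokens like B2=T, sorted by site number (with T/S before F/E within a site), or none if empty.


Event log for input #4 (b=4, c=2, p=4):
  B2->S, B1->F, B4->E, B3->T, B5->F, B7->S, B6->F, B8->T, B9->F, B12->T
distinct outcomes covered: B1=F, B2=S, B3=T, B4=E, B5=F, B6=F, B7=S, B8=T, B9=F, B12=T
Answer: B1=F, B2=S, B3=T, B4=E, B5=F, B6=F, B7=S, B8=T, B9=F, B12=T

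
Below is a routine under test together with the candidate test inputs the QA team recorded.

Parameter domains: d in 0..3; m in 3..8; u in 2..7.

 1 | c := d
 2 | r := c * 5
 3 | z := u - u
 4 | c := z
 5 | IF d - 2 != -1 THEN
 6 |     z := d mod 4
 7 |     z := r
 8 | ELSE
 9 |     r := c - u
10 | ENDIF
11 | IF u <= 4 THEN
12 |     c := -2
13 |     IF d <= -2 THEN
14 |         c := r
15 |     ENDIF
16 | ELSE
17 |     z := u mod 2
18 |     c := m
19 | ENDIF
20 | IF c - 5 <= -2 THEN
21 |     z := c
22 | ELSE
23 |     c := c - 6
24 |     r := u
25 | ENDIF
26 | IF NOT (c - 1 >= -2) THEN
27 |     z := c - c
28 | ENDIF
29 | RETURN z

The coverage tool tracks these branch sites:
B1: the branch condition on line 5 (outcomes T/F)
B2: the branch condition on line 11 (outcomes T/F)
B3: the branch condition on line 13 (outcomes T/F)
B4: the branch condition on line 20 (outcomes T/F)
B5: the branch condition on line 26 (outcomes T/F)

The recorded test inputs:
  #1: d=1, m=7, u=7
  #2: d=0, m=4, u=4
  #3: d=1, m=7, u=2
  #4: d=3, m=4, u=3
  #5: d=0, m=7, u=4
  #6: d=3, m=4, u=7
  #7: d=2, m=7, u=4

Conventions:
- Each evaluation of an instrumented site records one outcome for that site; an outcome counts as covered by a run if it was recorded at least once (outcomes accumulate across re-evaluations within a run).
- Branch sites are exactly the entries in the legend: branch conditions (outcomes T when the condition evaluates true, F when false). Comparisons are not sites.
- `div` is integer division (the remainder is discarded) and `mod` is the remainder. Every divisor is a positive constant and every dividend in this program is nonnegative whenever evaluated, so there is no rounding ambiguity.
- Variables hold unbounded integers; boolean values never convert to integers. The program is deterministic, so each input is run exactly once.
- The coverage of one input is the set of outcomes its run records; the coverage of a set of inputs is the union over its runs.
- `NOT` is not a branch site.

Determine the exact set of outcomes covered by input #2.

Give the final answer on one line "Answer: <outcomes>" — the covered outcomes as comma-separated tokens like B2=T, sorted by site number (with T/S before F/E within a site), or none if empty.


Tracing the run of input #2 (d=0, m=4, u=4):
  B1->T, B2->T, B3->F, B4->T, B5->T
deduplicating events, the covered set is: B1=T, B2=T, B3=F, B4=T, B5=T
Answer: B1=T, B2=T, B3=F, B4=T, B5=T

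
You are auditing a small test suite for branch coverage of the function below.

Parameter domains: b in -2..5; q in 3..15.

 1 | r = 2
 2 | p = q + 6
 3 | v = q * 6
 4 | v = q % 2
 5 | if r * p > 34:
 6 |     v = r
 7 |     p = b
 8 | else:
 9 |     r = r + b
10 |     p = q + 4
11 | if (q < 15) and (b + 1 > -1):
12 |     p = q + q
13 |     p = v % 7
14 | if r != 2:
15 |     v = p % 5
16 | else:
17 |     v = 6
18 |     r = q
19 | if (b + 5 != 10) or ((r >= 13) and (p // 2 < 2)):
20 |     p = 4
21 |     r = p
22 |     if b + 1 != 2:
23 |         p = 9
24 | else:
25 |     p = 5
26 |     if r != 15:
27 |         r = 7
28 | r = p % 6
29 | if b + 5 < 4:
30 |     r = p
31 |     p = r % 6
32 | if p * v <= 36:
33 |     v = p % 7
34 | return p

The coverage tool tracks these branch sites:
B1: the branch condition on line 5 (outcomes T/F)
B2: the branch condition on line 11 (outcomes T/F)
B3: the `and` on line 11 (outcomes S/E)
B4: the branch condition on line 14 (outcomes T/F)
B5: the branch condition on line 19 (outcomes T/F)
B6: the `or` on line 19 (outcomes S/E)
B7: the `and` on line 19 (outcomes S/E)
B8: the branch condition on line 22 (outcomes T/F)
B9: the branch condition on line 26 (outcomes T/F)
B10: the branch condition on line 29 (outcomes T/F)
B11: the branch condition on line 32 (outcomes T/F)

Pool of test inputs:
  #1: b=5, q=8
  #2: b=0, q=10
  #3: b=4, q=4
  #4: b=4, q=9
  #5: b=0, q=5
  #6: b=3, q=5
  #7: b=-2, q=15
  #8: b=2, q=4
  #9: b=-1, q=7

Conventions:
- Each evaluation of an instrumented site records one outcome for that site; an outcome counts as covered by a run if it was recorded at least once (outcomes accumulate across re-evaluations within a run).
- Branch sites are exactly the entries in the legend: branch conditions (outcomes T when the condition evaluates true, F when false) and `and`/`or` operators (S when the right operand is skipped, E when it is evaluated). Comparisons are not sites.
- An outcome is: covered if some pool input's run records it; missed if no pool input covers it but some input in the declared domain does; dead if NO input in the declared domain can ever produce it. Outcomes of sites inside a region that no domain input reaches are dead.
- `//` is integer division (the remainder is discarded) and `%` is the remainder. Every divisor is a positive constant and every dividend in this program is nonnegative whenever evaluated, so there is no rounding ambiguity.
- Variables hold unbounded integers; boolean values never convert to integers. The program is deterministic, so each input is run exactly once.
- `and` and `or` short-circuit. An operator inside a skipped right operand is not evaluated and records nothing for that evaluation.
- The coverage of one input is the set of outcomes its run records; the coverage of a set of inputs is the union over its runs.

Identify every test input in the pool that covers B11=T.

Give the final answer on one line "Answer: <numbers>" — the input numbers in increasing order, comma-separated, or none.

input #1 (b=5, q=8): records B11=T
input #2 (b=0, q=10): does not record B11=T
input #3 (b=4, q=4): records B11=T
input #4 (b=4, q=9): records B11=T
input #5 (b=0, q=5): does not record B11=T
input #6 (b=3, q=5): records B11=T
input #7 (b=-2, q=15): records B11=T
input #8 (b=2, q=4): records B11=T
input #9 (b=-1, q=7): records B11=T

Answer: 1, 3, 4, 6, 7, 8, 9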